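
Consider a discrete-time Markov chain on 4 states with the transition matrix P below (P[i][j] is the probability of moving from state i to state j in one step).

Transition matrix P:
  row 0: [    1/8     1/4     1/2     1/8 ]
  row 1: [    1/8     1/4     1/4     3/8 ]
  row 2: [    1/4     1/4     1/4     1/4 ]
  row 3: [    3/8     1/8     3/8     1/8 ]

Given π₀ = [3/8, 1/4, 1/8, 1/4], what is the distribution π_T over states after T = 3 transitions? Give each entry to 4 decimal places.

t=0: π = [0.3750, 0.2500, 0.1250, 0.2500]
t=1: π = [0.2031, 0.2188, 0.3750, 0.2031]
t=2: π = [0.2227, 0.2246, 0.3262, 0.2266]
t=3: π = [0.2224, 0.2217, 0.3340, 0.2219]

π = [0.2224, 0.2217, 0.3340, 0.2219]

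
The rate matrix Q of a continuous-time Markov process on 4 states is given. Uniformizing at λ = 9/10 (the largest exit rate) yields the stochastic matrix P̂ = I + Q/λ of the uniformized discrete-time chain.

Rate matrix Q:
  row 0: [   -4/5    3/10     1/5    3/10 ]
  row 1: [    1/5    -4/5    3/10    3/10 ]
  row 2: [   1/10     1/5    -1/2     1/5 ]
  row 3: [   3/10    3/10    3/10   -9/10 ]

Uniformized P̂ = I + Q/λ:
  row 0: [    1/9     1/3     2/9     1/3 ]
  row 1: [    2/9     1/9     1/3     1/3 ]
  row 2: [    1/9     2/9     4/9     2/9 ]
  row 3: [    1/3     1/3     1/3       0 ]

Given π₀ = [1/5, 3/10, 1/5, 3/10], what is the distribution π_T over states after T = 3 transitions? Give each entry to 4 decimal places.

t=0: π = [0.2000, 0.3000, 0.2000, 0.3000]
t=1: π = [0.2111, 0.2444, 0.3333, 0.2111]
t=2: π = [0.1852, 0.2420, 0.3469, 0.2259]
t=3: π = [0.1882, 0.2410, 0.3513, 0.2195]

π = [0.1882, 0.2410, 0.3513, 0.2195]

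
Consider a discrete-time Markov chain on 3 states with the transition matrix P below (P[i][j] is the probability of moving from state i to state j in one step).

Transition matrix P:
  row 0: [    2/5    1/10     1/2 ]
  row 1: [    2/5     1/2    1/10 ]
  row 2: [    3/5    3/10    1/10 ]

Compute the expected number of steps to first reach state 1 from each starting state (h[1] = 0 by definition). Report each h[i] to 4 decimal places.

h = [5.8333, 0.0000, 5.0000]

First-step conditioning: h[1] = 0; for i ≠ 1, h[i] = 1 + Σ_k P[i][k]·h[k].
  h[0] = 1 + 2/5·h[0] + 1/2·h[2]
  h[2] = 1 + 3/5·h[0] + 1/10·h[2]
Solving the 2×2 linear system over states ≠ 1 gives exactly h = [35/6, 0, 5] (h[1] = 0 is the target).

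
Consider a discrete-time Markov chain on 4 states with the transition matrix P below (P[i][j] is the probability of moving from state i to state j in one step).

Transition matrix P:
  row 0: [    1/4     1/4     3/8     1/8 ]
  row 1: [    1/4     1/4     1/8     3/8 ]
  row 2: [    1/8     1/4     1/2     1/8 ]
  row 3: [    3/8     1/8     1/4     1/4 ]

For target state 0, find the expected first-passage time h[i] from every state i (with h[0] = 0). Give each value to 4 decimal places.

First-step conditioning: h[0] = 0; for i ≠ 0, h[i] = 1 + Σ_k P[i][k]·h[k].
  h[1] = 1 + 1/4·h[1] + 1/8·h[2] + 3/8·h[3]
  h[2] = 1 + 1/4·h[1] + 1/2·h[2] + 1/8·h[3]
  h[3] = 1 + 1/8·h[1] + 1/4·h[2] + 1/4·h[3]
Solving the 3×3 linear system over states ≠ 0 gives exactly h = [0, 376/95, 464/95, 344/95] (h[0] = 0 is the target).

h = [0.0000, 3.9579, 4.8842, 3.6211]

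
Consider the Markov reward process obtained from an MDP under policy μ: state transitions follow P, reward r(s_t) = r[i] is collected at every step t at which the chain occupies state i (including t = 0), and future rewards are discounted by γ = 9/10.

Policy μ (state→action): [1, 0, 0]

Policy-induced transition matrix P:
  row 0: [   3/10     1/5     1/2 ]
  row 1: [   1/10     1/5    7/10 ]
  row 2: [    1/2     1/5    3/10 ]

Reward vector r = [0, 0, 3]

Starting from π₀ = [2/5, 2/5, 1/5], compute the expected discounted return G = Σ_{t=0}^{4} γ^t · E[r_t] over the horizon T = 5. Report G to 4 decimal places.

t=0: π = [0.4000, 0.4000, 0.2000], E[r] = 0.6000, γ^t·E[r] = 0.600000, running G = 0.600000
t=1: π = [0.2600, 0.2000, 0.5400], E[r] = 1.6200, γ^t·E[r] = 1.458000, running G = 2.058000
t=2: π = [0.3680, 0.2000, 0.4320], E[r] = 1.2960, γ^t·E[r] = 1.049760, running G = 3.107760
t=3: π = [0.3464, 0.2000, 0.4536], E[r] = 1.3608, γ^t·E[r] = 0.992023, running G = 4.099783
t=4: π = [0.3507, 0.2000, 0.4493], E[r] = 1.3478, γ^t·E[r] = 0.884318, running G = 4.984101

G = 4.9841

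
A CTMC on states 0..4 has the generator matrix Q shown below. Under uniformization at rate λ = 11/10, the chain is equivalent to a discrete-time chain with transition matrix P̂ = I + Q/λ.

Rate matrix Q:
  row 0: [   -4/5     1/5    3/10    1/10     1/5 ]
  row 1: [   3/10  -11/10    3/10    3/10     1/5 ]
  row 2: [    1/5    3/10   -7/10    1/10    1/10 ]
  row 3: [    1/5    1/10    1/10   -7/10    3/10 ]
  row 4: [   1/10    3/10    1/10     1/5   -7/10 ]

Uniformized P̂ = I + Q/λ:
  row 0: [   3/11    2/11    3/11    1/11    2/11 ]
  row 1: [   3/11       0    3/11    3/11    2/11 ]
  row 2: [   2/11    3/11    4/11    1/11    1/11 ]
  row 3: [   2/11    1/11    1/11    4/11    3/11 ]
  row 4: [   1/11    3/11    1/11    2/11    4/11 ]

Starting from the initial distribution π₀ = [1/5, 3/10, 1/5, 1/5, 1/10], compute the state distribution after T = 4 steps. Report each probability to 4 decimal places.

t=0: π = [0.2000, 0.3000, 0.2000, 0.2000, 0.1000]
t=1: π = [0.2182, 0.1364, 0.2364, 0.2091, 0.2000]
t=2: π = [0.1959, 0.1777, 0.2198, 0.1909, 0.2157]
t=3: π = [0.1962, 0.1718, 0.2188, 0.1949, 0.2184]
t=4: π = [0.1954, 0.1726, 0.2175, 0.1951, 0.2194]

π = [0.1954, 0.1726, 0.2175, 0.1951, 0.2194]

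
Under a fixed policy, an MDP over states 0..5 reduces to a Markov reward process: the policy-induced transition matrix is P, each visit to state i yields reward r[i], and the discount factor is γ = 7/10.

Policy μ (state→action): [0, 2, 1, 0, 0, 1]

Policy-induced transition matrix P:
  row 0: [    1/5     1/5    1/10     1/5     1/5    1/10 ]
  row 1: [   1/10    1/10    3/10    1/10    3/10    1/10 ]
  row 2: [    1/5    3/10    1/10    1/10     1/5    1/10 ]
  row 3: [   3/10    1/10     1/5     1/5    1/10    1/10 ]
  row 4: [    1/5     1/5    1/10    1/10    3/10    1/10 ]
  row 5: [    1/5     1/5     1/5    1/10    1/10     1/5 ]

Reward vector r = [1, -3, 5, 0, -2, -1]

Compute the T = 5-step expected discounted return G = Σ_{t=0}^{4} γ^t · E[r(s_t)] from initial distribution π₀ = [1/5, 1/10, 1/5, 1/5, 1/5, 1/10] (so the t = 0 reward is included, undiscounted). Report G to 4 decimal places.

G = 0.2243

t=0: π = [0.2000, 0.1000, 0.2000, 0.2000, 0.2000, 0.1000], E[r] = 0.4000, γ^t·E[r] = 0.400000, running G = 0.400000
t=1: π = [0.2100, 0.1900, 0.1500, 0.1400, 0.2000, 0.1100], E[r] = -0.1200, γ^t·E[r] = -0.084000, running G = 0.316000
t=2: π = [0.1950, 0.1820, 0.1630, 0.1350, 0.2140, 0.1110], E[r] = -0.0750, γ^t·E[r] = -0.036750, running G = 0.279250
t=3: π = [0.1953, 0.1846, 0.1610, 0.1330, 0.2150, 0.1111], E[r] = -0.0946, γ^t·E[r] = -0.032448, running G = 0.246802
t=4: π = [0.1948, 0.1843, 0.1613, 0.1328, 0.2156, 0.1111], E[r] = -0.0937, γ^t·E[r] = -0.022507, running G = 0.224295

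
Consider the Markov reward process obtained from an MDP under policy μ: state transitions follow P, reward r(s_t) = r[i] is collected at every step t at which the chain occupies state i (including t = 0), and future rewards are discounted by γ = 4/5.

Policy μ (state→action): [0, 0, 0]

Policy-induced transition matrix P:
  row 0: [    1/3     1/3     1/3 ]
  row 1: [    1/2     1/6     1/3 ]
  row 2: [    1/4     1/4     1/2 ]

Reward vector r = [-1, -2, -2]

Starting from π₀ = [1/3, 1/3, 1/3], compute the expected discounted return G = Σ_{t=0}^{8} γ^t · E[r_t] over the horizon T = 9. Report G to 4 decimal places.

t=0: π = [0.3333, 0.3333, 0.3333], E[r] = -1.6667, γ^t·E[r] = -1.666667, running G = -1.666667
t=1: π = [0.3611, 0.2500, 0.3889], E[r] = -1.6389, γ^t·E[r] = -1.311111, running G = -2.977778
t=2: π = [0.3426, 0.2593, 0.3981], E[r] = -1.6574, γ^t·E[r] = -1.060741, running G = -4.038519
t=3: π = [0.3434, 0.2569, 0.3997], E[r] = -1.6566, γ^t·E[r] = -0.848198, running G = -4.886716
t=4: π = [0.3428, 0.2572, 0.3999], E[r] = -1.6572, γ^t·E[r] = -0.678769, running G = -5.565485
t=5: π = [0.3429, 0.2571, 0.4000], E[r] = -1.6571, γ^t·E[r] = -0.543008, running G = -6.108493
t=6: π = [0.3429, 0.2571, 0.4000], E[r] = -1.6571, γ^t·E[r] = -0.434410, running G = -6.542903
t=7: π = [0.3429, 0.2571, 0.4000], E[r] = -1.6571, γ^t·E[r] = -0.347528, running G = -6.890431
t=8: π = [0.3429, 0.2571, 0.4000], E[r] = -1.6571, γ^t·E[r] = -0.278022, running G = -7.168453

G = -7.1685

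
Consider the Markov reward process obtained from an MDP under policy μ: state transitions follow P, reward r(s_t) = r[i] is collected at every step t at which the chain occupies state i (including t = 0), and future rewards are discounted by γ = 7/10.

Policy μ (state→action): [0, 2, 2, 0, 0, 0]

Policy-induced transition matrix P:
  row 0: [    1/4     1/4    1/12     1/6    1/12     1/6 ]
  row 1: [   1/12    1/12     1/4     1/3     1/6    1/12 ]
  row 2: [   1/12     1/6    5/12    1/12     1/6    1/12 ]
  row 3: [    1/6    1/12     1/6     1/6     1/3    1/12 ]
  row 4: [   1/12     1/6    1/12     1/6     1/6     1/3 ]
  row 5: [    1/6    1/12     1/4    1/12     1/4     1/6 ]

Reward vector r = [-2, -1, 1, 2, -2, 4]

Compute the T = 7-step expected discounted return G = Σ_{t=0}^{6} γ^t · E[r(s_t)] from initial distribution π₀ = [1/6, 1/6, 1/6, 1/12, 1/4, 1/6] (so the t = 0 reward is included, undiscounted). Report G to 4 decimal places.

t=0: π = [0.1667, 0.1667, 0.1667, 0.0833, 0.2500, 0.1667], E[r] = 0.0000, γ^t·E[r] = 0.000000, running G = 0.000000
t=1: π = [0.1319, 0.1458, 0.2014, 0.1667, 0.1806, 0.1736], E[r] = 0.4583, γ^t·E[r] = 0.320833, running G = 0.320833
t=2: π = [0.1337, 0.1372, 0.2176, 0.1597, 0.1979, 0.1539], E[r] = 0.3524, γ^t·E[r] = 0.172691, running G = 0.493524
t=3: π = [0.1318, 0.1402, 0.2177, 0.1586, 0.1950, 0.1568], E[r] = 0.3682, γ^t·E[r] = 0.126309, running G = 0.619834
t=4: π = [0.1316, 0.1397, 0.2186, 0.1588, 0.1952, 0.1561], E[r] = 0.3676, γ^t·E[r] = 0.088257, running G = 0.708091
t=5: π = [0.1315, 0.1397, 0.2187, 0.1587, 0.1952, 0.1561], E[r] = 0.3675, γ^t·E[r] = 0.061759, running G = 0.769850
t=6: π = [0.1315, 0.1397, 0.2188, 0.1587, 0.1952, 0.1561], E[r] = 0.3676, γ^t·E[r] = 0.043242, running G = 0.813092

G = 0.8131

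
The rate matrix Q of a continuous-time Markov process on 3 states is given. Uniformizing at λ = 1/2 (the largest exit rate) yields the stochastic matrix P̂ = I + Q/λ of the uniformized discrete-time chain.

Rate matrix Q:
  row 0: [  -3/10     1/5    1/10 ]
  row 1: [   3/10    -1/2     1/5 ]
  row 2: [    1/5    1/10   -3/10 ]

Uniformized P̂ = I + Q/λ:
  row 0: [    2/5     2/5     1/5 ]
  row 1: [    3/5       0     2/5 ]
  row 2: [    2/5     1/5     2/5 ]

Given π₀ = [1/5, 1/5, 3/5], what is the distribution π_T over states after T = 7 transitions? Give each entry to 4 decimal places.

t=0: π = [0.2000, 0.2000, 0.6000]
t=1: π = [0.4400, 0.2000, 0.3600]
t=2: π = [0.4400, 0.2480, 0.3120]
t=3: π = [0.4496, 0.2384, 0.3120]
t=4: π = [0.4477, 0.2422, 0.3101]
t=5: π = [0.4484, 0.2411, 0.3105]
t=6: π = [0.4482, 0.2415, 0.3103]
t=7: π = [0.4483, 0.2413, 0.3104]

π = [0.4483, 0.2413, 0.3104]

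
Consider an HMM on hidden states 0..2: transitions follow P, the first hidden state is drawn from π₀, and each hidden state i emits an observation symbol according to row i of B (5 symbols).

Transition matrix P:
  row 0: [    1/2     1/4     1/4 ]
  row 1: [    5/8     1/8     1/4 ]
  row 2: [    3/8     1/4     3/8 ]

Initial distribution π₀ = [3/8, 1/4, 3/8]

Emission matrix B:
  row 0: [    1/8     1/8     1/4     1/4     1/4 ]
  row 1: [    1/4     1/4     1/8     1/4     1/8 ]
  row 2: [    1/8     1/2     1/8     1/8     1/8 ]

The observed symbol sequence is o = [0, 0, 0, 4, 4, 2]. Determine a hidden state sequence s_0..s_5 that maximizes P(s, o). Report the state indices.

path = [1, 0, 1, 0, 0, 0]

t=0: δ = [4.688e-02, 6.250e-02, 4.688e-02]  (obs o_0=0)
t=1: δ = [4.883e-03, 2.930e-03, 2.197e-03]  ψ = [1, 0, 2]  (obs o_1=0)
t=2: δ = [3.052e-04, 3.052e-04, 1.526e-04]  ψ = [0, 0, 0]  (obs o_2=0)
t=3: δ = [4.768e-05, 9.537e-06, 9.537e-06]  ψ = [1, 0, 0]  (obs o_3=4)
t=4: δ = [5.960e-06, 1.490e-06, 1.490e-06]  ψ = [0, 0, 0]  (obs o_4=4)
t=5: δ = [7.451e-07, 1.863e-07, 1.863e-07]  ψ = [0, 0, 0]  (obs o_5=2)
backtrack: best end state = 0; path = [1, 0, 1, 0, 0, 0]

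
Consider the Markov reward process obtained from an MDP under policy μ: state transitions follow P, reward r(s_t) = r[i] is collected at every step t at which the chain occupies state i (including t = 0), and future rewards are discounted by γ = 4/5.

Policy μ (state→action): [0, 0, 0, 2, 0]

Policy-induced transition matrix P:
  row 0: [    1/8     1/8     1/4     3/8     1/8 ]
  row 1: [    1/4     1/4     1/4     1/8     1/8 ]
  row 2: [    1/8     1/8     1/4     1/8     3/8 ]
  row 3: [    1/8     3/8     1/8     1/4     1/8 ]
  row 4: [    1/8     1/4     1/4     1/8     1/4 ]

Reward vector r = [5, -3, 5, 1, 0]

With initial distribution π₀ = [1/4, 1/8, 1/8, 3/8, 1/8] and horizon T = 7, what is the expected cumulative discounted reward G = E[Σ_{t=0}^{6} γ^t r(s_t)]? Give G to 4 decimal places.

G = 5.8421

t=0: π = [0.2500, 0.1250, 0.1250, 0.3750, 0.1250], E[r] = 1.8750, γ^t·E[r] = 1.875000, running G = 1.875000
t=1: π = [0.1406, 0.2500, 0.2031, 0.2344, 0.1719], E[r] = 1.2031, γ^t·E[r] = 0.962500, running G = 2.837500
t=2: π = [0.1563, 0.2363, 0.2207, 0.1895, 0.1973], E[r] = 1.3652, γ^t·E[r] = 0.873750, running G = 3.711250
t=3: π = [0.1545, 0.2266, 0.2263, 0.1877, 0.2048], E[r] = 1.4124, γ^t·E[r] = 0.723125, running G = 4.434375
t=4: π = [0.1533, 0.2259, 0.2265, 0.1871, 0.2072], E[r] = 1.4088, γ^t·E[r] = 0.577038, running G = 5.011413
t=5: π = [0.1532, 0.2259, 0.2266, 0.1867, 0.2075], E[r] = 1.4082, γ^t·E[r] = 0.461446, running G = 5.472859
t=6: π = [0.1532, 0.2259, 0.2267, 0.1866, 0.2076], E[r] = 1.4086, γ^t·E[r] = 0.369246, running G = 5.842105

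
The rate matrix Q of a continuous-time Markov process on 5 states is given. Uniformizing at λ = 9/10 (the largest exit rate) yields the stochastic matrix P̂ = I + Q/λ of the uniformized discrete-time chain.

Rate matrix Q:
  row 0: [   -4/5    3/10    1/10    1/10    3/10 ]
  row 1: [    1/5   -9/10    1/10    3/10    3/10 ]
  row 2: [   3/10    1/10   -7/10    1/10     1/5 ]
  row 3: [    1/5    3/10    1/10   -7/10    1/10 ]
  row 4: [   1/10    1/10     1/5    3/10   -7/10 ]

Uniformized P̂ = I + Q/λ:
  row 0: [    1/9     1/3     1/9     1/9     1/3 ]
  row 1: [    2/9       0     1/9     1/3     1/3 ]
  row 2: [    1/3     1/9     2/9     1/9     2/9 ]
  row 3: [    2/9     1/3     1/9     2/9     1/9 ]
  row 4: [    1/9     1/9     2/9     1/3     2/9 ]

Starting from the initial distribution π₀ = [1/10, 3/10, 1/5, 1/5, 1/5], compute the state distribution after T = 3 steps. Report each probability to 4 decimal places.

t=0: π = [0.1000, 0.3000, 0.2000, 0.2000, 0.2000]
t=1: π = [0.2111, 0.1444, 0.1556, 0.2444, 0.2444]
t=2: π = [0.1889, 0.1963, 0.1556, 0.2247, 0.2346]
t=3: π = [0.1925, 0.1812, 0.1545, 0.2318, 0.2401]

π = [0.1925, 0.1812, 0.1545, 0.2318, 0.2401]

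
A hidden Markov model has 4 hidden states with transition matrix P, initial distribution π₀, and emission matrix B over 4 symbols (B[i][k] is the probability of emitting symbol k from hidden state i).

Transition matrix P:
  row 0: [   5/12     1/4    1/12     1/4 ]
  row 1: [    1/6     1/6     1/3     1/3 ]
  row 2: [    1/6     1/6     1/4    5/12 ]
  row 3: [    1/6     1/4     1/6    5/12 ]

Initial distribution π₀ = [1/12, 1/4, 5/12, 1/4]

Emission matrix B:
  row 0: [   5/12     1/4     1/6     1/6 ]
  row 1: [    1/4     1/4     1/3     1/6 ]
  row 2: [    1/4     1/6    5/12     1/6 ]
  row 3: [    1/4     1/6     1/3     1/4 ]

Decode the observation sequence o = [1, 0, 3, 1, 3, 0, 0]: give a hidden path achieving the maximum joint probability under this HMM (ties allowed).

t=0: δ = [2.083e-02, 6.250e-02, 6.944e-02, 4.167e-02]  (obs o_0=1)
t=1: δ = [4.823e-03, 2.894e-03, 5.208e-03, 7.234e-03]  ψ = [2, 2, 1, 2]  (obs o_1=0)
t=2: δ = [3.349e-04, 3.014e-04, 2.170e-04, 7.535e-04]  ψ = [0, 3, 2, 3]  (obs o_2=3)
t=3: δ = [3.489e-05, 4.710e-05, 2.093e-05, 5.233e-05]  ψ = [0, 3, 3, 3]  (obs o_3=1)
t=4: δ = [2.423e-06, 2.180e-06, 2.616e-06, 5.451e-06]  ψ = [0, 3, 1, 3]  (obs o_4=3)
t=5: δ = [4.206e-07, 3.407e-07, 2.271e-07, 5.678e-07]  ψ = [0, 3, 3, 3]  (obs o_5=0)
t=6: δ = [7.302e-08, 3.549e-08, 2.839e-08, 5.915e-08]  ψ = [0, 3, 1, 3]  (obs o_6=0)
backtrack: best end state = 0; path = [2, 0, 0, 0, 0, 0, 0]

path = [2, 0, 0, 0, 0, 0, 0]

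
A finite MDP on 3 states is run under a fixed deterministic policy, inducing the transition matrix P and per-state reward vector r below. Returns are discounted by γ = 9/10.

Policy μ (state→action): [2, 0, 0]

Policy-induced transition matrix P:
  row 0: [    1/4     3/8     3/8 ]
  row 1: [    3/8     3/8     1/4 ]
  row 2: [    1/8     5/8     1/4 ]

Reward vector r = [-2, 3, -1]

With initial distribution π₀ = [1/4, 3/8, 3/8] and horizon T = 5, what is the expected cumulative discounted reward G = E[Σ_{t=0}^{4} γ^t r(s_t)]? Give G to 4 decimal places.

t=0: π = [0.2500, 0.3750, 0.3750], E[r] = 0.2500, γ^t·E[r] = 0.250000, running G = 0.250000
t=1: π = [0.2500, 0.4688, 0.2813], E[r] = 0.6250, γ^t·E[r] = 0.562500, running G = 0.812500
t=2: π = [0.2734, 0.4453, 0.2813], E[r] = 0.5078, γ^t·E[r] = 0.411328, running G = 1.223828
t=3: π = [0.2705, 0.4453, 0.2842], E[r] = 0.5107, γ^t·E[r] = 0.372331, running G = 1.596159
t=4: π = [0.2701, 0.4460, 0.2838], E[r] = 0.5140, γ^t·E[r] = 0.337260, running G = 1.933420

G = 1.9334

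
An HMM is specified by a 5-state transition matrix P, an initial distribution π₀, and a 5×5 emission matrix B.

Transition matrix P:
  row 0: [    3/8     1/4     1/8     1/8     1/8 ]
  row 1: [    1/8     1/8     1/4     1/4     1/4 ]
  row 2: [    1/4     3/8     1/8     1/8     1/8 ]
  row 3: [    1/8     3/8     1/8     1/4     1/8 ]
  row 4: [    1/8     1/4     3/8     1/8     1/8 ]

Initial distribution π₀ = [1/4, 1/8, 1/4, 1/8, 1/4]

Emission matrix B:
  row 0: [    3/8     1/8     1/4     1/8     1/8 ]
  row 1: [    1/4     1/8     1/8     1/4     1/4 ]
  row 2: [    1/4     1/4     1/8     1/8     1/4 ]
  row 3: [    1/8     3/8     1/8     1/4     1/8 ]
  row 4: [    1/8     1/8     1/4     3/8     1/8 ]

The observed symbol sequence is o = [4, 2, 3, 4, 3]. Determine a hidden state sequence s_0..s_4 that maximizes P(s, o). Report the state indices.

path = [2, 1, 4, 2, 1]

t=0: δ = [3.125e-02, 3.125e-02, 6.250e-02, 1.562e-02, 3.125e-02]  (obs o_0=4)
t=1: δ = [3.906e-03, 2.930e-03, 1.465e-03, 9.766e-04, 1.953e-03]  ψ = [2, 2, 4, 1, 1]  (obs o_1=2)
t=2: δ = [1.831e-04, 2.441e-04, 9.155e-05, 1.831e-04, 2.747e-04]  ψ = [0, 0, 1, 1, 1]  (obs o_2=3)
t=3: δ = [8.583e-06, 1.717e-05, 2.575e-05, 7.629e-06, 7.629e-06]  ψ = [0, 3, 4, 1, 1]  (obs o_3=4)
t=4: δ = [8.047e-07, 2.414e-06, 5.364e-07, 1.073e-06, 1.609e-06]  ψ = [2, 2, 1, 1, 1]  (obs o_4=3)
backtrack: best end state = 1; path = [2, 1, 4, 2, 1]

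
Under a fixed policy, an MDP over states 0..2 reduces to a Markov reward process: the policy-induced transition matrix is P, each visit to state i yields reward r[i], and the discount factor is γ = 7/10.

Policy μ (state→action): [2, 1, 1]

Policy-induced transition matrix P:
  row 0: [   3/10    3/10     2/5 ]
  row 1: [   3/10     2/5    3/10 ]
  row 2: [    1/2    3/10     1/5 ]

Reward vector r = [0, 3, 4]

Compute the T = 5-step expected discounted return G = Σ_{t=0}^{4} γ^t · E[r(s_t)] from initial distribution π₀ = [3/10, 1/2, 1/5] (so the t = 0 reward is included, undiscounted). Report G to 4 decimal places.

t=0: π = [0.3000, 0.5000, 0.2000], E[r] = 2.3000, γ^t·E[r] = 2.300000, running G = 2.300000
t=1: π = [0.3400, 0.3500, 0.3100], E[r] = 2.2900, γ^t·E[r] = 1.603000, running G = 3.903000
t=2: π = [0.3620, 0.3350, 0.3030], E[r] = 2.2170, γ^t·E[r] = 1.086330, running G = 4.989330
t=3: π = [0.3606, 0.3335, 0.3059], E[r] = 2.2241, γ^t·E[r] = 0.762866, running G = 5.752196
t=4: π = [0.3612, 0.3334, 0.3055], E[r] = 2.2219, γ^t·E[r] = 0.533485, running G = 6.285682

G = 6.2857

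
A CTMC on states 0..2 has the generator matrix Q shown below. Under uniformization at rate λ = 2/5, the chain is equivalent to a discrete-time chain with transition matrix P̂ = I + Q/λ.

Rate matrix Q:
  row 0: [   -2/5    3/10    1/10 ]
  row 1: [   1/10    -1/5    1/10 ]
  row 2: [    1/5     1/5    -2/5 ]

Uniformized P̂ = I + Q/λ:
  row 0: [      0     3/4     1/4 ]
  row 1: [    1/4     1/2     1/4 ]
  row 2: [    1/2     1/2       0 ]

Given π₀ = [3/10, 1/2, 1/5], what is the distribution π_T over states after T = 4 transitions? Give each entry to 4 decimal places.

t=0: π = [0.3000, 0.5000, 0.2000]
t=1: π = [0.2250, 0.5750, 0.2000]
t=2: π = [0.2438, 0.5563, 0.2000]
t=3: π = [0.2391, 0.5609, 0.2000]
t=4: π = [0.2402, 0.5598, 0.2000]

π = [0.2402, 0.5598, 0.2000]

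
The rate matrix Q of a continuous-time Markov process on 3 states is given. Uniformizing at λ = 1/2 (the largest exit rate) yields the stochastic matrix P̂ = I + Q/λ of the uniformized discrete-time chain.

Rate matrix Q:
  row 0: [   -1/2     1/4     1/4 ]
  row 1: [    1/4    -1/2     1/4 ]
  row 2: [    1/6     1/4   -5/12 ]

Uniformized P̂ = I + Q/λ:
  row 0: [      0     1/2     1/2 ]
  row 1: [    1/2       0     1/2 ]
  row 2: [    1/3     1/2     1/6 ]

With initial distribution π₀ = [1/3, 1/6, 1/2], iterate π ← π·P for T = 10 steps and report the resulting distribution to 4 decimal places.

t=0: π = [0.3333, 0.1667, 0.5000]
t=1: π = [0.2500, 0.4167, 0.3333]
t=2: π = [0.3194, 0.2917, 0.3889]
t=3: π = [0.2755, 0.3542, 0.3704]
t=4: π = [0.3005, 0.3229, 0.3765]
t=5: π = [0.2870, 0.3385, 0.3745]
t=6: π = [0.2941, 0.3307, 0.3752]
t=7: π = [0.2904, 0.3346, 0.3749]
t=8: π = [0.2923, 0.3327, 0.3750]
t=9: π = [0.2913, 0.3337, 0.3750]
t=10: π = [0.2918, 0.3332, 0.3750]

π = [0.2918, 0.3332, 0.3750]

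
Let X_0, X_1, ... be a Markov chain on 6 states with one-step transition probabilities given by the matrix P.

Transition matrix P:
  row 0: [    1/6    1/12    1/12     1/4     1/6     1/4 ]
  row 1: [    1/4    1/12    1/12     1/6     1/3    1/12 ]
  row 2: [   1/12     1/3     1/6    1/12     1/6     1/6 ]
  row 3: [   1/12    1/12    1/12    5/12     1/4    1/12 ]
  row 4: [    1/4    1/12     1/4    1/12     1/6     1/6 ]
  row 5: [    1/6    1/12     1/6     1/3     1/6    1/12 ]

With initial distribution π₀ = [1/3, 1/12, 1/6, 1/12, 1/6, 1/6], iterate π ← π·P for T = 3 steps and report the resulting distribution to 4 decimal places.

π = [0.1624, 0.1183, 0.1408, 0.2333, 0.2059, 0.1393]

t=0: π = [0.3333, 0.0833, 0.1667, 0.0833, 0.1667, 0.1667]
t=1: π = [0.1667, 0.1250, 0.1389, 0.2153, 0.1875, 0.1667]
t=2: π = [0.1632, 0.1181, 0.1400, 0.2350, 0.2054, 0.1383]
t=3: π = [0.1624, 0.1183, 0.1408, 0.2333, 0.2059, 0.1393]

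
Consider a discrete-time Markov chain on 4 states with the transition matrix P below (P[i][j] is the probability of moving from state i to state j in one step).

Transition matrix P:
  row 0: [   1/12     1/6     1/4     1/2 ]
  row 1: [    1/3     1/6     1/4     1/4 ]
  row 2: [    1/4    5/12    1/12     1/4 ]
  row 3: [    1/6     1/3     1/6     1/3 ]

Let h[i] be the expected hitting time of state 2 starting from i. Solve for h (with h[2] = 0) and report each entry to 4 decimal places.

First-step conditioning: h[2] = 0; for i ≠ 2, h[i] = 1 + Σ_k P[i][k]·h[k].
  h[0] = 1 + 1/12·h[0] + 1/6·h[1] + 1/2·h[3]
  h[1] = 1 + 1/3·h[0] + 1/6·h[1] + 1/4·h[3]
  h[3] = 1 + 1/6·h[0] + 1/3·h[1] + 1/3·h[3]
Solving the 3×3 linear system over states ≠ 2 gives exactly h = [87/19, 9/2, 0, 93/19] (h[2] = 0 is the target).

h = [4.5789, 4.5000, 0.0000, 4.8947]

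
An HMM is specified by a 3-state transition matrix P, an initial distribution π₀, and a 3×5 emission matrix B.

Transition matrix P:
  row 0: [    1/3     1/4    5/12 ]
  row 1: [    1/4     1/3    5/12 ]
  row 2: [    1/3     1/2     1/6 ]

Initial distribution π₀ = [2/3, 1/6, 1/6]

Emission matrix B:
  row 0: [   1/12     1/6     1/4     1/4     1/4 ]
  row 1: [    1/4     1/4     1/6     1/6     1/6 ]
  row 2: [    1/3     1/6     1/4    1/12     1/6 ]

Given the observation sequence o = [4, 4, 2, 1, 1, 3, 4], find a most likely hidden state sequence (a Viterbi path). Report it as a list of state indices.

path = [0, 0, 2, 1, 2, 0, 0]

t=0: δ = [1.667e-01, 2.778e-02, 2.778e-02]  (obs o_0=4)
t=1: δ = [1.389e-02, 6.944e-03, 1.157e-02]  ψ = [0, 0, 0]  (obs o_1=4)
t=2: δ = [1.157e-03, 9.645e-04, 1.447e-03]  ψ = [0, 2, 0]  (obs o_2=2)
t=3: δ = [8.038e-05, 1.808e-04, 8.038e-05]  ψ = [2, 2, 0]  (obs o_3=1)
t=4: δ = [7.535e-06, 1.507e-05, 1.256e-05]  ψ = [1, 1, 1]  (obs o_4=1)
t=5: δ = [1.047e-06, 1.047e-06, 5.233e-07]  ψ = [2, 2, 1]  (obs o_5=3)
t=6: δ = [8.721e-08, 5.814e-08, 7.268e-08]  ψ = [0, 1, 0]  (obs o_6=4)
backtrack: best end state = 0; path = [0, 0, 2, 1, 2, 0, 0]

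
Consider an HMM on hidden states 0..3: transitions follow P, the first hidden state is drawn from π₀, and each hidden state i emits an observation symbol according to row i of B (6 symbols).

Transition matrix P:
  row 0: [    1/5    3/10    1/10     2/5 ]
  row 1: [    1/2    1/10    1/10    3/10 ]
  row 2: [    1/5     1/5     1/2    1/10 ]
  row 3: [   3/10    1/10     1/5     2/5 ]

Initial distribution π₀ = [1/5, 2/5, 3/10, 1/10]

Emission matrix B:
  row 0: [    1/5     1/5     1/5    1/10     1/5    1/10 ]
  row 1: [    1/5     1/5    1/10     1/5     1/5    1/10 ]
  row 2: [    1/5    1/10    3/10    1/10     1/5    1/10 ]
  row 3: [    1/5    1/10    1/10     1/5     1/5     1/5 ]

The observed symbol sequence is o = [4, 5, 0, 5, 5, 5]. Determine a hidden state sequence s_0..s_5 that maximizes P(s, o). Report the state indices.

t=0: δ = [4.000e-02, 8.000e-02, 6.000e-02, 2.000e-02]  (obs o_0=4)
t=1: δ = [4.000e-03, 1.200e-03, 3.000e-03, 4.800e-03]  ψ = [1, 0, 2, 1]  (obs o_1=5)
t=2: δ = [2.880e-04, 2.400e-04, 3.000e-04, 3.840e-04]  ψ = [3, 0, 2, 3]  (obs o_2=0)
t=3: δ = [1.200e-05, 8.640e-06, 1.500e-05, 3.072e-05]  ψ = [1, 0, 2, 3]  (obs o_3=5)
t=4: δ = [9.216e-07, 3.600e-07, 7.500e-07, 2.458e-06]  ψ = [3, 0, 2, 3]  (obs o_4=5)
t=5: δ = [7.373e-08, 2.765e-08, 4.915e-08, 1.966e-07]  ψ = [3, 0, 3, 3]  (obs o_5=5)
backtrack: best end state = 3; path = [1, 3, 3, 3, 3, 3]

path = [1, 3, 3, 3, 3, 3]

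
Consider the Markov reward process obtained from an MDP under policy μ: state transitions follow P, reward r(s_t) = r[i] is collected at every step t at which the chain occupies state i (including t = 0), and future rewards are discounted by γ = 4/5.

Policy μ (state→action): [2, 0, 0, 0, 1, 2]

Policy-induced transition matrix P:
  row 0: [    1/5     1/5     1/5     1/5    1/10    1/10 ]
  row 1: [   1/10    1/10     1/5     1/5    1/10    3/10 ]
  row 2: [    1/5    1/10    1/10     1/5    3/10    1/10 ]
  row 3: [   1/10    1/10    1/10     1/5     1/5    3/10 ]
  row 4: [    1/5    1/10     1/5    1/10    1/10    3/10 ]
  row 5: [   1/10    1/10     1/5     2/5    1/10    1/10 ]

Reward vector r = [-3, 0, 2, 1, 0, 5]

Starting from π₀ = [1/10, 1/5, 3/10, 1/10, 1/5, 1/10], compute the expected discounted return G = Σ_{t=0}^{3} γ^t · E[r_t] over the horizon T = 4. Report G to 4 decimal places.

G = 2.9880

t=0: π = [0.1000, 0.2000, 0.3000, 0.1000, 0.2000, 0.1000], E[r] = 0.9000, γ^t·E[r] = 0.900000, running G = 0.900000
t=1: π = [0.1600, 0.1100, 0.1600, 0.2000, 0.1700, 0.2000], E[r] = 1.0400, γ^t·E[r] = 0.832000, running G = 1.732000
t=2: π = [0.1490, 0.1160, 0.1640, 0.2230, 0.1520, 0.1960], E[r] = 1.0840, γ^t·E[r] = 0.693760, running G = 2.425760
t=3: π = [0.1465, 0.1149, 0.1613, 0.2240, 0.1551, 0.1982], E[r] = 1.0981, γ^t·E[r] = 0.562227, running G = 2.987987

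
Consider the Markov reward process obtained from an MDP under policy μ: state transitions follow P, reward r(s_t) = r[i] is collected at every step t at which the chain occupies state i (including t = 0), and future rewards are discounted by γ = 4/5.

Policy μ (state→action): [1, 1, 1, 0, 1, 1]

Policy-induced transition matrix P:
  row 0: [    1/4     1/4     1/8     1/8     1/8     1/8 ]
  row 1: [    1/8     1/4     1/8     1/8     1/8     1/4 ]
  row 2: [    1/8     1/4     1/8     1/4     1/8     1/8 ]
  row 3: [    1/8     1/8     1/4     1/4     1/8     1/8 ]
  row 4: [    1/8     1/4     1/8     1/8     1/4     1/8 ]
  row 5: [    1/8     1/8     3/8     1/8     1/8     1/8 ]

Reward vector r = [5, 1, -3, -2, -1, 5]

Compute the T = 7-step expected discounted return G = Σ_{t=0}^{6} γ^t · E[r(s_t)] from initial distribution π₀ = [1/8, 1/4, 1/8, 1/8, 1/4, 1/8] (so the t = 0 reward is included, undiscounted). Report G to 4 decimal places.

t=0: π = [0.1250, 0.2500, 0.1250, 0.1250, 0.2500, 0.1250], E[r] = 0.6250, γ^t·E[r] = 0.625000, running G = 0.625000
t=1: π = [0.1406, 0.2188, 0.1719, 0.1563, 0.1563, 0.1563], E[r] = 0.7188, γ^t·E[r] = 0.575000, running G = 1.200000
t=2: π = [0.1426, 0.2109, 0.1836, 0.1660, 0.1445, 0.1523], E[r] = 0.6582, γ^t·E[r] = 0.421250, running G = 1.621250
t=3: π = [0.1428, 0.2102, 0.1838, 0.1687, 0.1431, 0.1514], E[r] = 0.6492, γ^t·E[r] = 0.332375, running G = 1.953625
t=4: π = [0.1429, 0.2100, 0.1839, 0.1691, 0.1429, 0.1513], E[r] = 0.6478, γ^t·E[r] = 0.265350, running G = 2.218975
t=5: π = [0.1429, 0.2100, 0.1840, 0.1691, 0.1429, 0.1512], E[r] = 0.6475, γ^t·E[r] = 0.212179, running G = 2.431154
t=6: π = [0.1429, 0.2100, 0.1840, 0.1691, 0.1429, 0.1512], E[r] = 0.6475, γ^t·E[r] = 0.169732, running G = 2.600886

G = 2.6009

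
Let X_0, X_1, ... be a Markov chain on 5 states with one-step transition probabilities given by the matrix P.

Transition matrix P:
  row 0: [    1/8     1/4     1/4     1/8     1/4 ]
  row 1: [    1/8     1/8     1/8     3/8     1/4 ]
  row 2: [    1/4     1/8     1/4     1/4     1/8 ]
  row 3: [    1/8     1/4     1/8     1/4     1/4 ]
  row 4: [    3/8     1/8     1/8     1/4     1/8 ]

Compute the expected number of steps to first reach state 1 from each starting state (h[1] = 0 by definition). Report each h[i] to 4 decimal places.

First-step conditioning: h[1] = 0; for i ≠ 1, h[i] = 1 + Σ_k P[i][k]·h[k].
  h[0] = 1 + 1/8·h[0] + 1/4·h[2] + 1/8·h[3] + 1/4·h[4]
  h[2] = 1 + 1/4·h[0] + 1/4·h[2] + 1/4·h[3] + 1/8·h[4]
  h[3] = 1 + 1/8·h[0] + 1/8·h[2] + 1/4·h[3] + 1/4·h[4]
  h[4] = 1 + 3/8·h[0] + 1/8·h[2] + 1/4·h[3] + 1/8·h[4]
Solving the 4×4 linear system over states ≠ 1 gives exactly h = [5, 0, 561/101, 497/101, 554/101] (h[1] = 0 is the target).

h = [5.0000, 0.0000, 5.5545, 4.9208, 5.4851]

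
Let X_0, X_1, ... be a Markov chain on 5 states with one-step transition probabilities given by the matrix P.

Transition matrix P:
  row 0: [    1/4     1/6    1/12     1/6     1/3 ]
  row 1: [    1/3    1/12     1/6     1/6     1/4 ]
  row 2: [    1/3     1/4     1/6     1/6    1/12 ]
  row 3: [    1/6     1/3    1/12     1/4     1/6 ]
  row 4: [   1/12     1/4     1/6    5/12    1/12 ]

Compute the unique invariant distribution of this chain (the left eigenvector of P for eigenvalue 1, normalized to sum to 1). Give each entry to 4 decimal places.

Balance equations π_j = Σ_i π_i·P[i][j]:
  π_0 = 1/4·π_0 + 1/3·π_1 + 1/3·π_2 + 1/6·π_3 + 1/12·π_4
  π_1 = 1/6·π_0 + 1/12·π_1 + 1/4·π_2 + 1/3·π_3 + 1/4·π_4
  π_2 = 1/12·π_0 + 1/6·π_1 + 1/6·π_2 + 1/12·π_3 + 1/6·π_4
  π_3 = 1/6·π_0 + 1/6·π_1 + 1/6·π_2 + 1/4·π_3 + 5/12·π_4
  normalize: π_0 + π_1 + π_2 + π_3 + π_4 = 1
Solving the linear system gives exactly π = [471/2080, 447/2080, 5/39, 489/2080, 1219/6240].

π = [0.2264, 0.2149, 0.1282, 0.2351, 0.1954]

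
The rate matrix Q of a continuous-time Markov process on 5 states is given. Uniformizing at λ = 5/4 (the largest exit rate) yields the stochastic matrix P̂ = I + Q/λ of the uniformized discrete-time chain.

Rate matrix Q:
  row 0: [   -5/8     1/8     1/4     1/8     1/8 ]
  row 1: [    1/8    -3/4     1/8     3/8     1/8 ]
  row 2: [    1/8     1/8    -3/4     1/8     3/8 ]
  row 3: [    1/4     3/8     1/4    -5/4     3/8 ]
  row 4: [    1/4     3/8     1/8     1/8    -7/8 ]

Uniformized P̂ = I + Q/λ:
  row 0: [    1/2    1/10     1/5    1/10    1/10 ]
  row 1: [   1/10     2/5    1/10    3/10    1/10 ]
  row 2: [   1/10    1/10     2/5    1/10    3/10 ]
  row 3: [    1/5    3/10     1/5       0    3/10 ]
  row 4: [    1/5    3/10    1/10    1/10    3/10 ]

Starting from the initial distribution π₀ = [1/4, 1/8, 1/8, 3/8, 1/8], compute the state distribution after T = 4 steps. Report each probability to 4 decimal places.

π = [0.2246, 0.2395, 0.1945, 0.1344, 0.2070]

t=0: π = [0.2500, 0.1250, 0.1250, 0.3750, 0.1250]
t=1: π = [0.2500, 0.2375, 0.2000, 0.0875, 0.2250]
t=2: π = [0.2313, 0.2338, 0.1938, 0.1388, 0.2025]
t=3: π = [0.2266, 0.2384, 0.1951, 0.1329, 0.2070]
t=4: π = [0.2246, 0.2395, 0.1945, 0.1344, 0.2070]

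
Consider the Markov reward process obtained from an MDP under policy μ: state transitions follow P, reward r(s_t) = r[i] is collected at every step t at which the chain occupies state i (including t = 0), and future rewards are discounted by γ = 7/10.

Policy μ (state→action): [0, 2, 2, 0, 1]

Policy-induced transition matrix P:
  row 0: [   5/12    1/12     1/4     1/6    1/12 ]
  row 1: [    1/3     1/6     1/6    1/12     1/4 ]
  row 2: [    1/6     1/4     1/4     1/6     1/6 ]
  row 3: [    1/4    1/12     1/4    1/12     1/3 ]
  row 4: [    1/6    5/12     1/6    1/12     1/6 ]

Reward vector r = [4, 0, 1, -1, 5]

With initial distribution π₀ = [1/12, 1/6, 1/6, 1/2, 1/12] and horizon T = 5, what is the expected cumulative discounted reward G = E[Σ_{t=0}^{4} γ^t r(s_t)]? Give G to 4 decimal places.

G = 4.3554

t=0: π = [0.0833, 0.1667, 0.1667, 0.5000, 0.0833], E[r] = 0.4167, γ^t·E[r] = 0.416667, running G = 0.416667
t=1: π = [0.2569, 0.1528, 0.2292, 0.1042, 0.2569], E[r] = 2.4375, γ^t·E[r] = 1.706250, running G = 2.122917
t=2: π = [0.2650, 0.2199, 0.2159, 0.1238, 0.1753], E[r] = 2.0289, γ^t·E[r] = 0.994178, running G = 3.117095
t=3: π = [0.2799, 0.1961, 0.2171, 0.1234, 0.1835], E[r] = 2.1310, γ^t·E[r] = 0.730926, running G = 3.848021
t=4: π = [0.2796, 0.1970, 0.2184, 0.1247, 0.1803], E[r] = 2.1133, γ^t·E[r] = 0.507402, running G = 4.355423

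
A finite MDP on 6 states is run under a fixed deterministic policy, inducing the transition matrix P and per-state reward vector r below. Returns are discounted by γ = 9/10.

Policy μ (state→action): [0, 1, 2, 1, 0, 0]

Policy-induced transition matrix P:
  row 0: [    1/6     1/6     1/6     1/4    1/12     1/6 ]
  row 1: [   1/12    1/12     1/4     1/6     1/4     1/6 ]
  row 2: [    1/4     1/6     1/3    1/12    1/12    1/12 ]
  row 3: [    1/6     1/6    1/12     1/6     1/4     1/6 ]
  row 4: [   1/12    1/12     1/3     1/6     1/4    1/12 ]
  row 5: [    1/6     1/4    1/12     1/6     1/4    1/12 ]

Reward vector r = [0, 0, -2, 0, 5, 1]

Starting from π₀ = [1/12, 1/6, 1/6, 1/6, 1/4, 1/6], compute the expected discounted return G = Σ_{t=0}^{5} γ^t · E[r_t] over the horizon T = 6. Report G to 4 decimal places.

G = 3.4158

t=0: π = [0.0833, 0.1667, 0.1667, 0.1667, 0.2500, 0.1667], E[r] = 1.0833, γ^t·E[r] = 1.083333, running G = 1.083333
t=1: π = [0.1458, 0.1458, 0.2222, 0.1597, 0.2083, 0.1181], E[r] = 0.7153, γ^t·E[r] = 0.643750, running G = 1.727083
t=2: π = [0.1557, 0.1470, 0.2274, 0.1603, 0.1887, 0.1209], E[r] = 0.6094, γ^t·E[r] = 0.493594, running G = 2.220677
t=3: π = [0.1576, 0.1488, 0.2248, 0.1607, 0.1861, 0.1219], E[r] = 0.6030, γ^t·E[r] = 0.439594, running G = 2.660271
t=4: π = [0.1575, 0.1489, 0.2240, 0.1611, 0.1863, 0.1223], E[r] = 0.6055, γ^t·E[r] = 0.397274, running G = 3.057545
t=5: π = [0.1574, 0.1489, 0.2238, 0.1611, 0.1864, 0.1223], E[r] = 0.6067, γ^t·E[r] = 0.358241, running G = 3.415787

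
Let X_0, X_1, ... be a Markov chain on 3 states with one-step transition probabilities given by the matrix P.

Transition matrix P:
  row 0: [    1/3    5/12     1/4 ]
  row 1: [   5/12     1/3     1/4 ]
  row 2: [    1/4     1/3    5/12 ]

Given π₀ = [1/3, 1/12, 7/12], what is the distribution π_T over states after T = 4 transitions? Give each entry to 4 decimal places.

π = [0.3383, 0.3615, 0.3002]

t=0: π = [0.3333, 0.0833, 0.5833]
t=1: π = [0.2917, 0.3611, 0.3472]
t=2: π = [0.3345, 0.3576, 0.3079]
t=3: π = [0.3375, 0.3612, 0.3013]
t=4: π = [0.3383, 0.3615, 0.3002]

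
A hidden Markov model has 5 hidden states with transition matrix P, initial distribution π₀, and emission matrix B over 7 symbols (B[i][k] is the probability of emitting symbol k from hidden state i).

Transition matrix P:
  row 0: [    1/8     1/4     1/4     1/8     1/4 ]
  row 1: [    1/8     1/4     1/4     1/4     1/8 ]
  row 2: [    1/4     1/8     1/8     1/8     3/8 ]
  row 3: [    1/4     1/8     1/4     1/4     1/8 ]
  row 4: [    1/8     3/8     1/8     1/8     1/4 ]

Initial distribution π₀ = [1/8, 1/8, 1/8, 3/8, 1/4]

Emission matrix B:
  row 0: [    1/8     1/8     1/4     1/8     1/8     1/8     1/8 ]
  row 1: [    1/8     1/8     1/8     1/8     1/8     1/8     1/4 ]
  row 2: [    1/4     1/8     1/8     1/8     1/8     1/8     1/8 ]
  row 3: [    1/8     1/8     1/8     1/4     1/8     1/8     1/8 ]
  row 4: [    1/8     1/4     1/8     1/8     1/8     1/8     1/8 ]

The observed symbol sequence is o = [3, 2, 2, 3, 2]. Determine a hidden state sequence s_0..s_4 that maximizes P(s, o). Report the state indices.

t=0: δ = [1.562e-02, 1.562e-02, 1.562e-02, 9.375e-02, 3.125e-02]  (obs o_0=3)
t=1: δ = [5.859e-03, 1.465e-03, 2.930e-03, 2.930e-03, 1.465e-03]  ψ = [3, 3, 3, 3, 3]  (obs o_1=2)
t=2: δ = [1.831e-04, 1.831e-04, 1.831e-04, 9.155e-05, 1.831e-04]  ψ = [0, 0, 0, 0, 0]  (obs o_2=2)
t=3: δ = [5.722e-06, 8.583e-06, 5.722e-06, 1.144e-05, 8.583e-06]  ψ = [2, 4, 0, 1, 2]  (obs o_3=3)
t=4: δ = [7.153e-07, 4.023e-07, 3.576e-07, 3.576e-07, 2.682e-07]  ψ = [3, 4, 3, 3, 2]  (obs o_4=2)
backtrack: best end state = 0; path = [3, 0, 1, 3, 0]

path = [3, 0, 1, 3, 0]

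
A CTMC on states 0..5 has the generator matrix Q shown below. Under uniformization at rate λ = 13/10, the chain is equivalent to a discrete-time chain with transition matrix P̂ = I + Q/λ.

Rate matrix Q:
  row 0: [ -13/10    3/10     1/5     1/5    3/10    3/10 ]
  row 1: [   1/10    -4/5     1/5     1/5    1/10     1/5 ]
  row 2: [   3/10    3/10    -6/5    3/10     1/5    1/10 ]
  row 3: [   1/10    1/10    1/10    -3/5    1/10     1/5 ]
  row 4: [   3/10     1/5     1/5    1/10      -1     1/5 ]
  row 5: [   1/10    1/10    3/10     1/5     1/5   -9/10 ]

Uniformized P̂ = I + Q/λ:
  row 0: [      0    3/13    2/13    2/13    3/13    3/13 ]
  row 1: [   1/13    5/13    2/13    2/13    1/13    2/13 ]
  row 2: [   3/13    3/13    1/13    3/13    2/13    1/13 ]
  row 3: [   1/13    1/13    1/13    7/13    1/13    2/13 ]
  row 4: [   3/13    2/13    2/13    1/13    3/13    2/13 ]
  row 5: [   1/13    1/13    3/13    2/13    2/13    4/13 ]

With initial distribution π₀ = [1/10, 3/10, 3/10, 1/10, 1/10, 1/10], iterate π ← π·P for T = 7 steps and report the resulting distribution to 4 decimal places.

π = [0.1111, 0.1821, 0.1379, 0.2496, 0.1400, 0.1794]

t=0: π = [0.1000, 0.3000, 0.3000, 0.1000, 0.1000, 0.1000]
t=1: π = [0.1308, 0.2385, 0.1308, 0.2077, 0.1385, 0.1538]
t=2: π = [0.1083, 0.2012, 0.1396, 0.2331, 0.1402, 0.1775]
t=3: π = [0.1117, 0.1878, 0.1388, 0.2435, 0.1396, 0.1787]
t=4: π = [0.1112, 0.1840, 0.1382, 0.2474, 0.1400, 0.1793]
t=5: π = [0.1112, 0.1827, 0.1380, 0.2489, 0.1400, 0.1793]
t=6: π = [0.1111, 0.1822, 0.1379, 0.2494, 0.1400, 0.1794]
t=7: π = [0.1111, 0.1821, 0.1379, 0.2496, 0.1400, 0.1794]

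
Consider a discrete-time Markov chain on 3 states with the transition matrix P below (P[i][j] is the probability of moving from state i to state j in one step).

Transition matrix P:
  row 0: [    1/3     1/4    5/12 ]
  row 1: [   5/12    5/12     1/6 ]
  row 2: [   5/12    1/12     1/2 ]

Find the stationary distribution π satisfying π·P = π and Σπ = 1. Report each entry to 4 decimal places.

π = [0.3846, 0.2212, 0.3942]

Balance equations π_j = Σ_i π_i·P[i][j]:
  π_0 = 1/3·π_0 + 5/12·π_1 + 5/12·π_2
  π_1 = 1/4·π_0 + 5/12·π_1 + 1/12·π_2
  normalize: π_0 + π_1 + π_2 = 1
Solving the linear system gives exactly π = [5/13, 23/104, 41/104].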